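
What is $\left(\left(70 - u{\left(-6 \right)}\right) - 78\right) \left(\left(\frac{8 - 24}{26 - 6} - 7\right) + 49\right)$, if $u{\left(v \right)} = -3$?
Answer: $-206$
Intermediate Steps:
$\left(\left(70 - u{\left(-6 \right)}\right) - 78\right) \left(\left(\frac{8 - 24}{26 - 6} - 7\right) + 49\right) = \left(\left(70 - -3\right) - 78\right) \left(\left(\frac{8 - 24}{26 - 6} - 7\right) + 49\right) = \left(\left(70 + 3\right) - 78\right) \left(\left(- \frac{16}{26 - 6} - 7\right) + 49\right) = \left(73 - 78\right) \left(\left(- \frac{16}{20} - 7\right) + 49\right) = - 5 \left(\left(\left(-16\right) \frac{1}{20} - 7\right) + 49\right) = - 5 \left(\left(- \frac{4}{5} - 7\right) + 49\right) = - 5 \left(- \frac{39}{5} + 49\right) = \left(-5\right) \frac{206}{5} = -206$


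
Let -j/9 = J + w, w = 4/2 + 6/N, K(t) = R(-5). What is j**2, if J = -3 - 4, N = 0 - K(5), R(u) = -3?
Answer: 729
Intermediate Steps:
K(t) = -3
N = 3 (N = 0 - 1*(-3) = 0 + 3 = 3)
w = 4 (w = 4/2 + 6/3 = 4*(1/2) + 6*(1/3) = 2 + 2 = 4)
J = -7
j = 27 (j = -9*(-7 + 4) = -9*(-3) = 27)
j**2 = 27**2 = 729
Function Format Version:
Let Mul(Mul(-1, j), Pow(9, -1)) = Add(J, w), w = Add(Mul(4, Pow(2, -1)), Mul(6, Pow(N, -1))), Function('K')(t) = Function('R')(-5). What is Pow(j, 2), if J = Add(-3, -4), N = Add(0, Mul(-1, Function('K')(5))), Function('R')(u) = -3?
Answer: 729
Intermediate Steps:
Function('K')(t) = -3
N = 3 (N = Add(0, Mul(-1, -3)) = Add(0, 3) = 3)
w = 4 (w = Add(Mul(4, Pow(2, -1)), Mul(6, Pow(3, -1))) = Add(Mul(4, Rational(1, 2)), Mul(6, Rational(1, 3))) = Add(2, 2) = 4)
J = -7
j = 27 (j = Mul(-9, Add(-7, 4)) = Mul(-9, -3) = 27)
Pow(j, 2) = Pow(27, 2) = 729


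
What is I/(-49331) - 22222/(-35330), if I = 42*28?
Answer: 527342701/871432115 ≈ 0.60514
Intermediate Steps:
I = 1176
I/(-49331) - 22222/(-35330) = 1176/(-49331) - 22222/(-35330) = 1176*(-1/49331) - 22222*(-1/35330) = -1176/49331 + 11111/17665 = 527342701/871432115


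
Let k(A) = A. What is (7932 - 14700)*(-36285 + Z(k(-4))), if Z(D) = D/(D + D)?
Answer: 245573496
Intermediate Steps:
Z(D) = ½ (Z(D) = D/((2*D)) = D*(1/(2*D)) = ½)
(7932 - 14700)*(-36285 + Z(k(-4))) = (7932 - 14700)*(-36285 + ½) = -6768*(-72569/2) = 245573496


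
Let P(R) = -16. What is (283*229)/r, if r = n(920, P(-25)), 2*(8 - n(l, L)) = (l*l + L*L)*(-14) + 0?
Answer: 64807/5926600 ≈ 0.010935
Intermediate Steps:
n(l, L) = 8 + 7*L² + 7*l² (n(l, L) = 8 - ((l*l + L*L)*(-14) + 0)/2 = 8 - ((l² + L²)*(-14) + 0)/2 = 8 - ((L² + l²)*(-14) + 0)/2 = 8 - ((-14*L² - 14*l²) + 0)/2 = 8 - (-14*L² - 14*l²)/2 = 8 + (7*L² + 7*l²) = 8 + 7*L² + 7*l²)
r = 5926600 (r = 8 + 7*(-16)² + 7*920² = 8 + 7*256 + 7*846400 = 8 + 1792 + 5924800 = 5926600)
(283*229)/r = (283*229)/5926600 = 64807*(1/5926600) = 64807/5926600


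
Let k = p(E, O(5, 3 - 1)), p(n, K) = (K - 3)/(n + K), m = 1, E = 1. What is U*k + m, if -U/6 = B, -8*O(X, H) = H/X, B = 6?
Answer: 2215/19 ≈ 116.58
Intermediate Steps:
O(X, H) = -H/(8*X)
U = -36 (U = -6*6 = -36)
p(n, K) = (-3 + K)/(K + n)
k = -61/19 (k = (-3 - 1/8*(3 - 1)/5)/(-1/8*(3 - 1)/5 + 1) = (-3 - 1/8*2*1/5)/(-1/8*2*1/5 + 1) = (-3 - 1/20)/(-1/20 + 1) = -61/20/(19/20) = (20/19)*(-61/20) = -61/19 ≈ -3.2105)
U*k + m = -36*(-61/19) + 1 = 2196/19 + 1 = 2215/19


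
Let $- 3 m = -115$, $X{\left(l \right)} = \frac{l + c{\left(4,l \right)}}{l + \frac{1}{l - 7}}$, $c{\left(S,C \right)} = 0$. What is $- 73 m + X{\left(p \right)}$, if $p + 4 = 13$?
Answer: $- \frac{159451}{57} \approx -2797.4$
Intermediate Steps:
$p = 9$ ($p = -4 + 13 = 9$)
$X{\left(l \right)} = \frac{l}{l + \frac{1}{-7 + l}}$ ($X{\left(l \right)} = \frac{l + 0}{l + \frac{1}{l - 7}} = \frac{l}{l + \frac{1}{-7 + l}}$)
$m = \frac{115}{3}$ ($m = \left(- \frac{1}{3}\right) \left(-115\right) = \frac{115}{3} \approx 38.333$)
$- 73 m + X{\left(p \right)} = \left(-73\right) \frac{115}{3} + \frac{9 \left(-7 + 9\right)}{1 + 9^{2} - 63} = - \frac{8395}{3} + 9 \frac{1}{1 + 81 - 63} \cdot 2 = - \frac{8395}{3} + 9 \cdot \frac{1}{19} \cdot 2 = - \frac{8395}{3} + \frac{18}{19} = - \frac{159451}{57}$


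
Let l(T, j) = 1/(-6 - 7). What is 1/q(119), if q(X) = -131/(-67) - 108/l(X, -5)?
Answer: 67/94199 ≈ 0.00071126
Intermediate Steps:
l(T, j) = -1/13 (l(T, j) = 1/(-13) = -1/13)
q(X) = 94199/67 (q(X) = -131/(-67) - 108/(-1/13) = -131*(-1/67) - 108*(-13) = 131/67 + 1404 = 94199/67)
1/q(119) = 1/(94199/67) = 67/94199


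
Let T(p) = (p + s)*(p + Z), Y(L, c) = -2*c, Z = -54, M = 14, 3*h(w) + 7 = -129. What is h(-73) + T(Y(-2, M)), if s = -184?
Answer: 52016/3 ≈ 17339.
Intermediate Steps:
h(w) = -136/3 (h(w) = -7/3 + (⅓)*(-129) = -7/3 - 43 = -136/3)
T(p) = (-184 + p)*(-54 + p) (T(p) = (p - 184)*(p - 54) = (-184 + p)*(-54 + p))
h(-73) + T(Y(-2, M)) = -136/3 + (9936 + (-2*14)² - (-476)*14) = -136/3 + (9936 + (-28)² - 238*(-28)) = -136/3 + (9936 + 784 + 6664) = -136/3 + 17384 = 52016/3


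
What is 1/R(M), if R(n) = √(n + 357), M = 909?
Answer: √1266/1266 ≈ 0.028105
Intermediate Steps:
R(n) = √(357 + n)
1/R(M) = 1/(√(357 + 909)) = 1/(√1266) = √1266/1266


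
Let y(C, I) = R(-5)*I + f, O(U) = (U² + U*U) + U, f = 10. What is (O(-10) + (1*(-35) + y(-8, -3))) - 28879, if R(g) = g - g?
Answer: -28714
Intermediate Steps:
R(g) = 0
O(U) = U + 2*U² (O(U) = (U² + U²) + U = 2*U² + U = U + 2*U²)
y(C, I) = 10 (y(C, I) = 0*I + 10 = 0 + 10 = 10)
(O(-10) + (1*(-35) + y(-8, -3))) - 28879 = (-10*(1 + 2*(-10)) + (1*(-35) + 10)) - 28879 = (-10*(1 - 20) + (-35 + 10)) - 28879 = (-10*(-19) - 25) - 28879 = (190 - 25) - 28879 = 165 - 28879 = -28714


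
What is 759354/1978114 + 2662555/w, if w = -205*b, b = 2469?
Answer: -488249409094/100121251053 ≈ -4.8766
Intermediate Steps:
w = -506145 (w = -205*2469 = -506145)
759354/1978114 + 2662555/w = 759354/1978114 + 2662555/(-506145) = 759354*(1/1978114) + 2662555*(-1/506145) = 379677/989057 - 532511/101229 = -488249409094/100121251053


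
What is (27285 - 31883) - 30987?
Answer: -35585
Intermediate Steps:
(27285 - 31883) - 30987 = -4598 - 30987 = -35585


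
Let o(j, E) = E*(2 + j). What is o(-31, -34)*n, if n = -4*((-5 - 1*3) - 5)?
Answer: 51272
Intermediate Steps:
n = 52 (n = -4*((-5 - 3) - 5) = -4*(-8 - 5) = -4*(-13) = 52)
o(-31, -34)*n = -34*(2 - 31)*52 = -34*(-29)*52 = 986*52 = 51272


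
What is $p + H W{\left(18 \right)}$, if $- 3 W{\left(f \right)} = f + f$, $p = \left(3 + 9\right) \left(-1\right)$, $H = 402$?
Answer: $-4836$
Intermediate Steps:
$p = -12$ ($p = 12 \left(-1\right) = -12$)
$W{\left(f \right)} = - \frac{2 f}{3}$ ($W{\left(f \right)} = - \frac{f + f}{3} = - \frac{2 f}{3}$)
$p + H W{\left(18 \right)} = -12 + 402 \left(\left(- \frac{2}{3}\right) 18\right) = -12 + 402 \left(-12\right) = -12 - 4824 = -4836$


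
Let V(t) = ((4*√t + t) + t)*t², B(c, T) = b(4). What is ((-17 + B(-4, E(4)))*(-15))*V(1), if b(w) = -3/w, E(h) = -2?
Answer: 3195/2 ≈ 1597.5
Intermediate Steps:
B(c, T) = -¾ (B(c, T) = -3/4 = -3*¼ = -¾)
V(t) = t²*(2*t + 4*√t) (V(t) = ((t + 4*√t) + t)*t² = (2*t + 4*√t)*t² = t²*(2*t + 4*√t))
((-17 + B(-4, E(4)))*(-15))*V(1) = ((-17 - ¾)*(-15))*(2*1³ + 4*1^(5/2)) = (-71/4*(-15))*(2*1 + 4*1) = 1065*(2 + 4)/4 = (1065/4)*6 = 3195/2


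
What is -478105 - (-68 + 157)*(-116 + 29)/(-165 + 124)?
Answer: -19610048/41 ≈ -4.7829e+5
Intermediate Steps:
-478105 - (-68 + 157)*(-116 + 29)/(-165 + 124) = -478105 - 89*(-87/(-41)) = -478105 - 89*(-87*(-1/41)) = -478105 - 89*87/41 = -478105 - 1*7743/41 = -478105 - 7743/41 = -19610048/41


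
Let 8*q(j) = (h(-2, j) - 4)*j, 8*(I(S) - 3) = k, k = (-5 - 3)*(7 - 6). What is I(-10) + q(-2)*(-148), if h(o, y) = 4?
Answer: 2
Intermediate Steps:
k = -8 (k = -8*1 = -8)
I(S) = 2 (I(S) = 3 + (⅛)*(-8) = 3 - 1 = 2)
q(j) = 0 (q(j) = ((4 - 4)*j)/8 = (0*j)/8 = (⅛)*0 = 0)
I(-10) + q(-2)*(-148) = 2 + 0*(-148) = 2 + 0 = 2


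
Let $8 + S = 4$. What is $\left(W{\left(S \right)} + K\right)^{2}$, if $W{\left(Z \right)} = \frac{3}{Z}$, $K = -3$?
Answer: $\frac{225}{16} \approx 14.063$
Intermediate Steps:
$S = -4$ ($S = -8 + 4 = -4$)
$\left(W{\left(S \right)} + K\right)^{2} = \left(\frac{3}{-4} - 3\right)^{2} = \left(3 \left(- \frac{1}{4}\right) - 3\right)^{2} = \left(- \frac{3}{4} - 3\right)^{2} = \left(- \frac{15}{4}\right)^{2} = \frac{225}{16}$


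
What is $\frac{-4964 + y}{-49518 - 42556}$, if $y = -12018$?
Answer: $\frac{8491}{46037} \approx 0.18444$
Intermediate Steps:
$\frac{-4964 + y}{-49518 - 42556} = \frac{-4964 - 12018}{-49518 - 42556} = - \frac{16982}{-92074} = \left(-16982\right) \left(- \frac{1}{92074}\right) = \frac{8491}{46037}$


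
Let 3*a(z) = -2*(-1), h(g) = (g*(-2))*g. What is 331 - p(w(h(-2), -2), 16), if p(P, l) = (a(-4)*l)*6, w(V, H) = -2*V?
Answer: 267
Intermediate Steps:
h(g) = -2*g**2 (h(g) = (-2*g)*g = -2*g**2)
a(z) = 2/3 (a(z) = (-2*(-1))/3 = (1/3)*2 = 2/3)
p(P, l) = 4*l (p(P, l) = (2*l/3)*6 = 4*l)
331 - p(w(h(-2), -2), 16) = 331 - 4*16 = 331 - 1*64 = 331 - 64 = 267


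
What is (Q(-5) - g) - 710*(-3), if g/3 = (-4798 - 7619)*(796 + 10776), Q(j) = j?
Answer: 431070697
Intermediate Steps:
g = -431068572 (g = 3*((-4798 - 7619)*(796 + 10776)) = 3*(-12417*11572) = 3*(-143689524) = -431068572)
(Q(-5) - g) - 710*(-3) = (-5 - 1*(-431068572)) - 710*(-3) = (-5 + 431068572) - 1*(-2130) = 431068567 + 2130 = 431070697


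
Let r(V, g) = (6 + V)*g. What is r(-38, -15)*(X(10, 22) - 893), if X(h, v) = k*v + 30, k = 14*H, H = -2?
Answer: -709920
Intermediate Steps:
k = -28 (k = 14*(-2) = -28)
X(h, v) = 30 - 28*v (X(h, v) = -28*v + 30 = 30 - 28*v)
r(V, g) = g*(6 + V)
r(-38, -15)*(X(10, 22) - 893) = (-15*(6 - 38))*((30 - 28*22) - 893) = (-15*(-32))*((30 - 616) - 893) = 480*(-586 - 893) = 480*(-1479) = -709920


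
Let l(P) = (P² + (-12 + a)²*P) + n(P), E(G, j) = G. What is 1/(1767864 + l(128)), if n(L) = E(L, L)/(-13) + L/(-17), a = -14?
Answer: 221/413437656 ≈ 5.3454e-7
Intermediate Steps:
n(L) = -30*L/221 (n(L) = L/(-13) + L/(-17) = L*(-1/13) + L*(-1/17) = -L/13 - L/17 = -30*L/221)
l(P) = P² + 149366*P/221 (l(P) = (P² + (-12 - 14)²*P) - 30*P/221 = (P² + (-26)²*P) - 30*P/221 = (P² + 676*P) - 30*P/221 = P² + 149366*P/221)
1/(1767864 + l(128)) = 1/(1767864 + (1/221)*128*(149366 + 221*128)) = 1/(1767864 + (1/221)*128*(149366 + 28288)) = 1/(1767864 + (1/221)*128*177654) = 1/(1767864 + 22739712/221) = 1/(413437656/221) = 221/413437656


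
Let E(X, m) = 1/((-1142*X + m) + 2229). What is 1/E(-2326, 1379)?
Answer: 2659900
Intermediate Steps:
E(X, m) = 1/(2229 + m - 1142*X) (E(X, m) = 1/((m - 1142*X) + 2229) = 1/(2229 + m - 1142*X))
1/E(-2326, 1379) = 1/(1/(2229 + 1379 - 1142*(-2326))) = 1/(1/(2229 + 1379 + 2656292)) = 1/(1/2659900) = 2659900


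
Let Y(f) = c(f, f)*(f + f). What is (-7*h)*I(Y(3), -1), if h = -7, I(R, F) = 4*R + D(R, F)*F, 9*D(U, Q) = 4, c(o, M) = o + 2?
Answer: 52724/9 ≈ 5858.2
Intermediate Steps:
c(o, M) = 2 + o
D(U, Q) = 4/9 (D(U, Q) = (⅑)*4 = 4/9)
Y(f) = 2*f*(2 + f) (Y(f) = (2 + f)*(f + f) = (2 + f)*(2*f) = 2*f*(2 + f))
I(R, F) = 4*R + 4*F/9
(-7*h)*I(Y(3), -1) = (-7*(-7))*(4*(2*3*(2 + 3)) + (4/9)*(-1)) = 49*(4*(2*3*5) - 4/9) = 49*(4*30 - 4/9) = 49*(120 - 4/9) = 49*(1076/9) = 52724/9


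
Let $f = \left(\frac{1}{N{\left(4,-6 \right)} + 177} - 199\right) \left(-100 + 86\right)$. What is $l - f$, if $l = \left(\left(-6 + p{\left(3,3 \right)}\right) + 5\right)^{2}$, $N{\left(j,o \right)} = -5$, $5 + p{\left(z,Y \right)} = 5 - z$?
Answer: $- \frac{238213}{86} \approx -2769.9$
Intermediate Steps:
$p{\left(z,Y \right)} = - z$ ($p{\left(z,Y \right)} = -5 - \left(-5 + z\right) = - z$)
$l = 16$ ($l = \left(\left(-6 - 3\right) + 5\right)^{2} = \left(-9 + 5\right)^{2} = \left(-4\right)^{2} = 16$)
$f = \frac{239589}{86}$ ($f = \left(\frac{1}{-5 + 177} - 199\right) \left(-100 + 86\right) = \left(\frac{1}{172} - 199\right) \left(-14\right) = \left(- \frac{34227}{172}\right) \left(-14\right) = \frac{239589}{86} \approx 2785.9$)
$l - f = 16 - \frac{239589}{86} = - \frac{238213}{86}$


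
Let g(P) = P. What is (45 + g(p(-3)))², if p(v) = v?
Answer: 1764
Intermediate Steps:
(45 + g(p(-3)))² = (45 - 3)² = 42² = 1764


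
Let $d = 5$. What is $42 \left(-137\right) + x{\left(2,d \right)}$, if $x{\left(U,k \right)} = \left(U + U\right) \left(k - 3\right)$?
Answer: $-5746$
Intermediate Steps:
$x{\left(U,k \right)} = 2 U \left(-3 + k\right)$
$42 \left(-137\right) + x{\left(2,d \right)} = 42 \left(-137\right) + 2 \cdot 2 \left(-3 + 5\right) = -5754 + 2 \cdot 2 \cdot 2 = -5754 + 8 = -5746$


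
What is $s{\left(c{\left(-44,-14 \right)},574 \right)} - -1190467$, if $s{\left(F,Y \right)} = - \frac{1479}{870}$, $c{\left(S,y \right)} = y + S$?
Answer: $\frac{11904653}{10} \approx 1.1905 \cdot 10^{6}$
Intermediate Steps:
$c{\left(S,y \right)} = S + y$
$s{\left(F,Y \right)} = - \frac{17}{10}$ ($s{\left(F,Y \right)} = \left(-1479\right) \frac{1}{870} = - \frac{17}{10}$)
$s{\left(c{\left(-44,-14 \right)},574 \right)} - -1190467 = - \frac{17}{10} - -1190467 = - \frac{17}{10} + 1190467 = \frac{11904653}{10}$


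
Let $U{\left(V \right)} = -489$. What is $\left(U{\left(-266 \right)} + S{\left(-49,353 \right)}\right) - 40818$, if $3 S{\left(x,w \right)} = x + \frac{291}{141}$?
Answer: $- \frac{5826493}{141} \approx -41323.0$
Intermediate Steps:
$S{\left(x,w \right)} = \frac{97}{141} + \frac{x}{3}$ ($S{\left(x,w \right)} = \frac{x + \frac{291}{141}}{3} = \frac{x + 291 \cdot \frac{1}{141}}{3} = \frac{x + \frac{97}{47}}{3} = \frac{\frac{97}{47} + x}{3} = \frac{97}{141} + \frac{x}{3}$)
$\left(U{\left(-266 \right)} + S{\left(-49,353 \right)}\right) - 40818 = \left(-489 + \left(\frac{97}{141} + \frac{1}{3} \left(-49\right)\right)\right) - 40818 = \left(-489 + \left(\frac{97}{141} - \frac{49}{3}\right)\right) - 40818 = \left(-489 - \frac{2206}{141}\right) - 40818 = - \frac{71155}{141} - 40818 = - \frac{5826493}{141}$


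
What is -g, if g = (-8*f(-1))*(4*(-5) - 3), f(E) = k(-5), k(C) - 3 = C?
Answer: 368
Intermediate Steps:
k(C) = 3 + C
f(E) = -2 (f(E) = 3 - 5 = -2)
g = -368 (g = (-8*(-2))*(4*(-5) - 3) = 16*(-20 - 3) = 16*(-23) = -368)
-g = -1*(-368) = 368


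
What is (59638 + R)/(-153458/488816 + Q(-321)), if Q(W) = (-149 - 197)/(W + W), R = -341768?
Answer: -4426900024368/3530515 ≈ -1.2539e+6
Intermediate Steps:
Q(W) = -173/W (Q(W) = -346*1/(2*W) = -173/W)
(59638 + R)/(-153458/488816 + Q(-321)) = (59638 - 341768)/(-153458/488816 - 173/(-321)) = -282130/(-153458*1/488816 - 173*(-1/321)) = -282130/(-76729/244408 + 173/321) = -282130/17652575/78454968 = -282130*78454968/17652575 = -4426900024368/3530515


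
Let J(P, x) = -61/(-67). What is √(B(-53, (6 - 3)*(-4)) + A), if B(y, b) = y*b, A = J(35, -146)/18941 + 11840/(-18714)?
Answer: √89588770738038682517199/11874472779 ≈ 25.206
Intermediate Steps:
J(P, x) = 61/67 (J(P, x) = -61*(-1/67) = 61/67)
A = -7512187463/11874472779 (A = (61/67)/18941 + 11840/(-18714) = (61/67)*(1/18941) + 11840*(-1/18714) = 61/1269047 - 5920/9357 = -7512187463/11874472779 ≈ -0.63263)
B(y, b) = b*y
√(B(-53, (6 - 3)*(-4)) + A) = √(((6 - 3)*(-4))*(-53) - 7512187463/11874472779) = √((3*(-4))*(-53) - 7512187463/11874472779) = √(-12*(-53) - 7512187463/11874472779) = √(636 - 7512187463/11874472779) = √(7544652499981/11874472779) = √89588770738038682517199/11874472779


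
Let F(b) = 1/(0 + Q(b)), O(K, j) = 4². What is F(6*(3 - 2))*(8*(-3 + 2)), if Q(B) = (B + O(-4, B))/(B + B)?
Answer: -48/11 ≈ -4.3636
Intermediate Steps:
O(K, j) = 16
Q(B) = (16 + B)/(2*B) (Q(B) = (B + 16)/(B + B) = (16 + B)/((2*B)) = (16 + B)*(1/(2*B)) = (16 + B)/(2*B))
F(b) = 2*b/(16 + b) (F(b) = 1/(0 + (16 + b)/(2*b)) = 1/((16 + b)/(2*b)) = 2*b/(16 + b))
F(6*(3 - 2))*(8*(-3 + 2)) = (2*(6*(3 - 2))/(16 + 6*(3 - 2)))*(8*(-3 + 2)) = (2*(6*1)/(16 + 6*1))*(8*(-1)) = (2*6/(16 + 6))*(-8) = (2*6/22)*(-8) = (2*6*(1/22))*(-8) = (6/11)*(-8) = -48/11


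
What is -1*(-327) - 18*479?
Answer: -8295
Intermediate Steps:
-1*(-327) - 18*479 = 327 - 8622 = -8295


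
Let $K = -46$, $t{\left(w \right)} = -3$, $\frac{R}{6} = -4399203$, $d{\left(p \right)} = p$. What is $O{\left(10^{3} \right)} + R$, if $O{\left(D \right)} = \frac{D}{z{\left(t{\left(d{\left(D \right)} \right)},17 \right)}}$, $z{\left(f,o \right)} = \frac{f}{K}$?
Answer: $- \frac{79139654}{3} \approx -2.638 \cdot 10^{7}$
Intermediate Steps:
$R = -26395218$ ($R = 6 \left(-4399203\right) = -26395218$)
$z{\left(f,o \right)} = - \frac{f}{46}$ ($z{\left(f,o \right)} = \frac{f}{-46} = f \left(- \frac{1}{46}\right) = - \frac{f}{46}$)
$O{\left(D \right)} = \frac{46 D}{3}$ ($O{\left(D \right)} = \frac{D}{\left(- \frac{1}{46}\right) \left(-3\right)} = \frac{D}{\frac{3}{46}} = D \frac{46}{3} = \frac{46 D}{3}$)
$O{\left(10^{3} \right)} + R = \frac{46 \cdot 10^{3}}{3} - 26395218 = \frac{46}{3} \cdot 1000 - 26395218 = \frac{46000}{3} - 26395218 = - \frac{79139654}{3}$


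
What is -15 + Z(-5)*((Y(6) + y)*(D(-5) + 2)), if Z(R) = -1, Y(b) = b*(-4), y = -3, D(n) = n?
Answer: -96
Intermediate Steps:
Y(b) = -4*b
-15 + Z(-5)*((Y(6) + y)*(D(-5) + 2)) = -15 - (-4*6 - 3)*(-5 + 2) = -15 - (-24 - 3)*(-3) = -15 - (-27)*(-3) = -15 - 1*81 = -15 - 81 = -96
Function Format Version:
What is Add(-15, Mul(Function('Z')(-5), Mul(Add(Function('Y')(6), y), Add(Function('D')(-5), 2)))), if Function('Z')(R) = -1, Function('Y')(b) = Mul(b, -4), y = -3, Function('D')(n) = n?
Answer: -96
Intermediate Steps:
Function('Y')(b) = Mul(-4, b)
Add(-15, Mul(Function('Z')(-5), Mul(Add(Function('Y')(6), y), Add(Function('D')(-5), 2)))) = Add(-15, Mul(-1, Mul(Add(Mul(-4, 6), -3), Add(-5, 2)))) = Add(-15, Mul(-1, Mul(Add(-24, -3), -3))) = Add(-15, Mul(-1, Mul(-27, -3))) = Add(-15, Mul(-1, 81)) = Add(-15, -81) = -96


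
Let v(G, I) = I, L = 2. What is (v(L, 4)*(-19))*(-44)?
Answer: 3344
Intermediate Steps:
(v(L, 4)*(-19))*(-44) = (4*(-19))*(-44) = -76*(-44) = 3344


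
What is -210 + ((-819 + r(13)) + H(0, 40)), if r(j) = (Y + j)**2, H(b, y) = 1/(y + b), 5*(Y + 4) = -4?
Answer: -192347/200 ≈ -961.74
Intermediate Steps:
Y = -24/5 (Y = -4 + (1/5)*(-4) = -4 - 4/5 = -24/5 ≈ -4.8000)
H(b, y) = 1/(b + y)
r(j) = (-24/5 + j)**2
-210 + ((-819 + r(13)) + H(0, 40)) = -210 + ((-819 + (-24 + 5*13)**2/25) + 1/(0 + 40)) = -210 + ((-819 + (-24 + 65)**2/25) + 1/40) = -210 + ((-819 + (1/25)*41**2) + 1/40) = -210 + ((-819 + (1/25)*1681) + 1/40) = -210 + ((-819 + 1681/25) + 1/40) = -210 + (-18794/25 + 1/40) = -210 - 150347/200 = -192347/200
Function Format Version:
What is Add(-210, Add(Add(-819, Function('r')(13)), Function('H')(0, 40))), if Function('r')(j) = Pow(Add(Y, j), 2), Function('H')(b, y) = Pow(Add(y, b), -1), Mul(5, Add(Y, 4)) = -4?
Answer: Rational(-192347, 200) ≈ -961.74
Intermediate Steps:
Y = Rational(-24, 5) (Y = Add(-4, Mul(Rational(1, 5), -4)) = Add(-4, Rational(-4, 5)) = Rational(-24, 5) ≈ -4.8000)
Function('H')(b, y) = Pow(Add(b, y), -1)
Function('r')(j) = Pow(Add(Rational(-24, 5), j), 2)
Add(-210, Add(Add(-819, Function('r')(13)), Function('H')(0, 40))) = Add(-210, Add(Add(-819, Mul(Rational(1, 25), Pow(Add(-24, Mul(5, 13)), 2))), Pow(Add(0, 40), -1))) = Add(-210, Add(Add(-819, Mul(Rational(1, 25), Pow(Add(-24, 65), 2))), Pow(40, -1))) = Add(-210, Add(Add(-819, Mul(Rational(1, 25), Pow(41, 2))), Rational(1, 40))) = Add(-210, Add(Add(-819, Mul(Rational(1, 25), 1681)), Rational(1, 40))) = Add(-210, Add(Add(-819, Rational(1681, 25)), Rational(1, 40))) = Add(-210, Add(Rational(-18794, 25), Rational(1, 40))) = Add(-210, Rational(-150347, 200)) = Rational(-192347, 200)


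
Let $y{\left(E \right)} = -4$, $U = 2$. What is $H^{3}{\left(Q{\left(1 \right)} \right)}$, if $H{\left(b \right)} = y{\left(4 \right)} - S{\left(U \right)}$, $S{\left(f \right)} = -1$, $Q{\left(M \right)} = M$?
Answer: $-27$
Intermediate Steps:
$H{\left(b \right)} = -3$ ($H{\left(b \right)} = -4 - -1 = -4 + 1 = -3$)
$H^{3}{\left(Q{\left(1 \right)} \right)} = \left(-3\right)^{3} = -27$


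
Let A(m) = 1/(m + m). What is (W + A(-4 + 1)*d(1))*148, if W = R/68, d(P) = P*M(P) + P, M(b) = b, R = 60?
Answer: 4144/51 ≈ 81.255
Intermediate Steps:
A(m) = 1/(2*m)
d(P) = P + P**2 (d(P) = P*P + P = P**2 + P = P + P**2)
W = 15/17 (W = 60/68 = 60*(1/68) = 15/17 ≈ 0.88235)
(W + A(-4 + 1)*d(1))*148 = (15/17 + (1/(2*(-4 + 1)))*(1*(1 + 1)))*148 = (15/17 + ((1/2)/(-3))*(1*2))*148 = (15/17 + ((1/2)*(-1/3))*2)*148 = (15/17 - 1/6*2)*148 = (15/17 - 1/3)*148 = (28/51)*148 = 4144/51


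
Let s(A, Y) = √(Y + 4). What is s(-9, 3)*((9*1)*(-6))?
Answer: -54*√7 ≈ -142.87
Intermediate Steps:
s(A, Y) = √(4 + Y)
s(-9, 3)*((9*1)*(-6)) = √(4 + 3)*((9*1)*(-6)) = √7*(9*(-6)) = √7*(-54) = -54*√7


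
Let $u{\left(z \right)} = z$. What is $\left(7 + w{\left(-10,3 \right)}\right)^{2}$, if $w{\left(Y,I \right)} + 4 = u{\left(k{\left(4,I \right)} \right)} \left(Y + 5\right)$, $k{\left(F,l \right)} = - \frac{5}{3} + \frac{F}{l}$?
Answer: $\frac{196}{9} \approx 21.778$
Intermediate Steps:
$k{\left(F,l \right)} = - \frac{5}{3} + \frac{F}{l}$ ($k{\left(F,l \right)} = \left(-5\right) \frac{1}{3} + \frac{F}{l} = - \frac{5}{3} + \frac{F}{l}$)
$w{\left(Y,I \right)} = -4 + \left(5 + Y\right) \left(- \frac{5}{3} + \frac{4}{I}\right)$ ($w{\left(Y,I \right)} = -4 + \left(- \frac{5}{3} + \frac{4}{I}\right) \left(Y + 5\right) = -4 + \left(- \frac{5}{3} + \frac{4}{I}\right) \left(5 + Y\right) = -4 + \left(5 + Y\right) \left(- \frac{5}{3} + \frac{4}{I}\right)$)
$\left(7 + w{\left(-10,3 \right)}\right)^{2} = \left(7 + \frac{60 - 111 - - 10 \left(-12 + 5 \cdot 3\right)}{3 \cdot 3}\right)^{2} = \left(7 + \frac{1}{3} \cdot \frac{1}{3} \left(60 - 111 - - 10 \left(-12 + 15\right)\right)\right)^{2} = \left(7 + \frac{1}{3} \cdot \frac{1}{3} \left(60 - 111 - \left(-10\right) 3\right)\right)^{2} = \left(7 + \frac{1}{3} \cdot \frac{1}{3} \left(60 - 111 + 30\right)\right)^{2} = \left(7 + \frac{1}{3} \cdot \frac{1}{3} \left(-21\right)\right)^{2} = \left(7 - \frac{7}{3}\right)^{2} = \left(\frac{14}{3}\right)^{2} = \frac{196}{9}$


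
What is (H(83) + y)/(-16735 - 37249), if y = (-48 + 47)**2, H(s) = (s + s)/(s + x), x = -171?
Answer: 39/2375296 ≈ 1.6419e-5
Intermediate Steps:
H(s) = 2*s/(-171 + s) (H(s) = (s + s)/(s - 171) = (2*s)/(-171 + s) = 2*s/(-171 + s))
y = 1 (y = (-1)**2 = 1)
(H(83) + y)/(-16735 - 37249) = (2*83/(-171 + 83) + 1)/(-16735 - 37249) = (2*83/(-88) + 1)/(-53984) = (2*83*(-1/88) + 1)*(-1/53984) = (-83/44 + 1)*(-1/53984) = -39/44*(-1/53984) = 39/2375296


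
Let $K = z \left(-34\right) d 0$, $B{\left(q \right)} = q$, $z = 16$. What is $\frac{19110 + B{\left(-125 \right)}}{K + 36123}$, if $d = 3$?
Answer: $\frac{18985}{36123} \approx 0.52557$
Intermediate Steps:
$K = 0$ ($K = 16 \left(-34\right) 3 \cdot 0 = \left(-544\right) 0 = 0$)
$\frac{19110 + B{\left(-125 \right)}}{K + 36123} = \frac{19110 - 125}{0 + 36123} = \frac{18985}{36123}$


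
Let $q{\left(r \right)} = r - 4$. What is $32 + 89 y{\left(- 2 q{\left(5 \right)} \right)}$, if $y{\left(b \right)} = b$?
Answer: $-146$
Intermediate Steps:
$q{\left(r \right)} = -4 + r$
$32 + 89 y{\left(- 2 q{\left(5 \right)} \right)} = 32 + 89 \left(- 2 \left(-4 + 5\right)\right) = 32 + 89 \left(\left(-2\right) 1\right) = 32 + 89 \left(-2\right) = 32 - 178 = -146$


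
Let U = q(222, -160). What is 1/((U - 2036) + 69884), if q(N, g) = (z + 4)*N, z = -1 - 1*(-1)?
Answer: 1/68736 ≈ 1.4548e-5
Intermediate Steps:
z = 0 (z = -1 + 1 = 0)
q(N, g) = 4*N (q(N, g) = (0 + 4)*N = 4*N)
U = 888 (U = 4*222 = 888)
1/((U - 2036) + 69884) = 1/((888 - 2036) + 69884) = 1/(-1148 + 69884) = 1/68736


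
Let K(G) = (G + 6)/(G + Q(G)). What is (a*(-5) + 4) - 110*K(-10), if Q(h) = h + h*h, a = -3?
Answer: 49/2 ≈ 24.500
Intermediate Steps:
Q(h) = h + h**2
K(G) = (6 + G)/(G + G*(1 + G)) (K(G) = (G + 6)/(G + G*(1 + G)) = (6 + G)/(G + G*(1 + G)))
(a*(-5) + 4) - 110*K(-10) = (-3*(-5) + 4) - 110*(6 - 10)/((-10)*(2 - 10)) = (15 + 4) - (-11)*(-4)/(-8) = 19 - (-11)*(-1)*(-4)/8 = 19 - 110*(-1/20) = 19 + 11/2 = 49/2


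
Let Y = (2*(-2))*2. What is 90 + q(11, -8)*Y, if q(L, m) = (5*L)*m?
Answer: 3610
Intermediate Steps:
q(L, m) = 5*L*m
Y = -8 (Y = -4*2 = -8)
90 + q(11, -8)*Y = 90 + (5*11*(-8))*(-8) = 90 - 440*(-8) = 90 + 3520 = 3610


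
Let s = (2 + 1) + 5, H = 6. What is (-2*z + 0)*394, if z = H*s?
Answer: -37824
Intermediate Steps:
s = 8 (s = 3 + 5 = 8)
z = 48 (z = 6*8 = 48)
(-2*z + 0)*394 = (-2*48 + 0)*394 = (-96 + 0)*394 = -96*394 = -37824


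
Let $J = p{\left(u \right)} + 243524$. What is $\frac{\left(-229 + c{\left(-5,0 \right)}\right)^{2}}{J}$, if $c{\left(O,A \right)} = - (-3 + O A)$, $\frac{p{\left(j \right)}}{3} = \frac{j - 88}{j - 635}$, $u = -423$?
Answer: $\frac{54038408}{257649925} \approx 0.20974$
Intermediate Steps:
$p{\left(j \right)} = \frac{3 \left(-88 + j\right)}{-635 + j}$ ($p{\left(j \right)} = 3 \frac{j - 88}{j - 635} = 3 \frac{-88 + j}{-635 + j} = \frac{3 \left(-88 + j\right)}{-635 + j}$)
$J = \frac{257649925}{1058}$ ($J = \frac{3 \left(-88 - 423\right)}{-635 - 423} + 243524 = 3 \frac{1}{-1058} \left(-511\right) + 243524 = 3 \left(- \frac{1}{1058}\right) \left(-511\right) + 243524 = \frac{1533}{1058} + 243524 = \frac{257649925}{1058} \approx 2.4353 \cdot 10^{5}$)
$c{\left(O,A \right)} = 3 - A O$ ($c{\left(O,A \right)} = - (-3 + A O) = 3 - A O$)
$\frac{\left(-229 + c{\left(-5,0 \right)}\right)^{2}}{J} = \frac{\left(-229 + \left(3 - 0 \left(-5\right)\right)\right)^{2}}{\frac{257649925}{1058}} = \left(-229 + \left(3 + 0\right)\right)^{2} \cdot \frac{1058}{257649925} = \left(-229 + 3\right)^{2} \cdot \frac{1058}{257649925} = \left(-226\right)^{2} \cdot \frac{1058}{257649925} = 51076 \cdot \frac{1058}{257649925} = \frac{54038408}{257649925}$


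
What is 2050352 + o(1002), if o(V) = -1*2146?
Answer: 2048206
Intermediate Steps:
o(V) = -2146
2050352 + o(1002) = 2050352 - 2146 = 2048206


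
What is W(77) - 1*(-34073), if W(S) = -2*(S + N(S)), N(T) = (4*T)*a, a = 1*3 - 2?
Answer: 33303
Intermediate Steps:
a = 1 (a = 3 - 2 = 1)
N(T) = 4*T (N(T) = (4*T)*1 = 4*T)
W(S) = -10*S (W(S) = -2*(S + 4*S) = -10*S)
W(77) - 1*(-34073) = -10*77 - 1*(-34073) = -770 + 34073 = 33303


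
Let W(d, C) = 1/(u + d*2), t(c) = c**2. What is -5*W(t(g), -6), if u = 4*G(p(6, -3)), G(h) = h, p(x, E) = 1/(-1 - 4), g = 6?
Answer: -25/356 ≈ -0.070225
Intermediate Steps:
p(x, E) = -1/5 (p(x, E) = 1/(-5) = -1/5)
u = -4/5 (u = 4*(-1/5) = -4/5 ≈ -0.80000)
W(d, C) = 1/(-4/5 + 2*d) (W(d, C) = 1/(-4/5 + d*2) = 1/(-4/5 + 2*d))
-5*W(t(g), -6) = -25/(2*(-2 + 5*6**2)) = -25/(2*(-2 + 5*36)) = -25/(2*(-2 + 180)) = -25/(2*178) = -5*5/356 = -25/356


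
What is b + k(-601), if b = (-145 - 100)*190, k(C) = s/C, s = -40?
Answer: -27976510/601 ≈ -46550.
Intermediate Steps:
k(C) = -40/C
b = -46550 (b = -245*190 = -46550)
b + k(-601) = -46550 - 40/(-601) = -46550 - 40*(-1/601) = -46550 + 40/601 = -27976510/601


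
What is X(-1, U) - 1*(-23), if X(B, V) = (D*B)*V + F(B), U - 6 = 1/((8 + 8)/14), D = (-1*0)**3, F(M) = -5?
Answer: 18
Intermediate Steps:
D = 0 (D = 0**3 = 0)
U = 55/8 (U = 6 + 1/((8 + 8)/14) = 6 + 1/(16*(1/14)) = 6 + 1/(8/7) = 6 + 7/8 = 55/8 ≈ 6.8750)
X(B, V) = -5 (X(B, V) = (0*B)*V - 5 = 0*V - 5 = 0 - 5 = -5)
X(-1, U) - 1*(-23) = -5 - 1*(-23) = -5 + 23 = 18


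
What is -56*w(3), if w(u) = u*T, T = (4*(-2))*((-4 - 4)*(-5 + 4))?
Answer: 10752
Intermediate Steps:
T = -64 (T = -(-64)*(-1) = -8*8 = -64)
w(u) = -64*u (w(u) = u*(-64) = -64*u)
-56*w(3) = -(-3584)*3 = -56*(-192) = 10752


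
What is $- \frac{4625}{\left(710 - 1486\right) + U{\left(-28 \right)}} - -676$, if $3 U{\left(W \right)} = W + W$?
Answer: $\frac{1625459}{2384} \approx 681.82$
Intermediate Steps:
$U{\left(W \right)} = \frac{2 W}{3}$ ($U{\left(W \right)} = \frac{W + W}{3} = \frac{2 W}{3}$)
$- \frac{4625}{\left(710 - 1486\right) + U{\left(-28 \right)}} - -676 = - \frac{4625}{\left(710 - 1486\right) + \frac{2}{3} \left(-28\right)} - -676 = - \frac{4625}{-776 - \frac{56}{3}} + 676 = - \frac{4625}{- \frac{2384}{3}} + 676 = \left(-4625\right) \left(- \frac{3}{2384}\right) + 676 = \frac{13875}{2384} + 676 = \frac{1625459}{2384}$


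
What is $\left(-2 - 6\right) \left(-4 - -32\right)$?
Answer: $-224$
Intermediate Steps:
$\left(-2 - 6\right) \left(-4 - -32\right) = \left(-2 - 6\right) \left(-4 + 32\right) = \left(-8\right) 28 = -224$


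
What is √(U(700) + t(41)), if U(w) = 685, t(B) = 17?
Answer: 3*√78 ≈ 26.495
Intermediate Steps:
√(U(700) + t(41)) = √(685 + 17) = √702 = 3*√78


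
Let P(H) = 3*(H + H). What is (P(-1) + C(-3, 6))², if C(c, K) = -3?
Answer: 81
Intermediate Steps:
P(H) = 6*H (P(H) = 3*(2*H) = 6*H)
(P(-1) + C(-3, 6))² = (6*(-1) - 3)² = (-6 - 3)² = (-9)² = 81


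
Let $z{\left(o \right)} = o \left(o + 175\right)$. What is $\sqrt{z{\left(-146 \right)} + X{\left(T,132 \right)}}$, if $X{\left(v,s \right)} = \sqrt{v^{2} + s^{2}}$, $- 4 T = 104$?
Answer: $\sqrt{-4234 + 10 \sqrt{181}} \approx 64.027 i$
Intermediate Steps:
$z{\left(o \right)} = o \left(175 + o\right)$
$T = -26$ ($T = \left(- \frac{1}{4}\right) 104 = -26$)
$X{\left(v,s \right)} = \sqrt{s^{2} + v^{2}}$
$\sqrt{z{\left(-146 \right)} + X{\left(T,132 \right)}} = \sqrt{- 146 \left(175 - 146\right) + \sqrt{132^{2} + \left(-26\right)^{2}}} = \sqrt{\left(-146\right) 29 + \sqrt{17424 + 676}} = \sqrt{-4234 + \sqrt{18100}} = \sqrt{-4234 + 10 \sqrt{181}}$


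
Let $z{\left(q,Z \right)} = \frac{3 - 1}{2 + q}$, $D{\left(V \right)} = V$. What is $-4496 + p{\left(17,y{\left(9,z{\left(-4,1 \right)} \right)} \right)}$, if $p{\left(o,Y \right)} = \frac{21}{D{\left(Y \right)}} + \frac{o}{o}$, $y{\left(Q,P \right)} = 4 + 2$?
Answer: $- \frac{8983}{2} \approx -4491.5$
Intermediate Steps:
$z{\left(q,Z \right)} = \frac{2}{2 + q}$
$y{\left(Q,P \right)} = 6$
$p{\left(o,Y \right)} = 1 + \frac{21}{Y}$ ($p{\left(o,Y \right)} = \frac{21}{Y} + \frac{o}{o} = \frac{21}{Y} + 1 = 1 + \frac{21}{Y}$)
$-4496 + p{\left(17,y{\left(9,z{\left(-4,1 \right)} \right)} \right)} = -4496 + \frac{21 + 6}{6} = -4496 + \frac{1}{6} \cdot 27 = -4496 + \frac{9}{2} = - \frac{8983}{2}$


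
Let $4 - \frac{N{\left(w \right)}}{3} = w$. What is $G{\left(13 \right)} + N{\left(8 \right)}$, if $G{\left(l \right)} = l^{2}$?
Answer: $157$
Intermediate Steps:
$N{\left(w \right)} = 12 - 3 w$
$G{\left(13 \right)} + N{\left(8 \right)} = 13^{2} + \left(12 - 24\right) = 169 + \left(12 - 24\right) = 169 - 12 = 157$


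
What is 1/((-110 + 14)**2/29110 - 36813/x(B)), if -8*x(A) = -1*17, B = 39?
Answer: -247435/4286427384 ≈ -5.7725e-5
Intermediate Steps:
x(A) = 17/8 (x(A) = -(-1)*17/8 = -1/8*(-17) = 17/8)
1/((-110 + 14)**2/29110 - 36813/x(B)) = 1/((-110 + 14)**2/29110 - 36813/17/8) = 1/((-96)**2*(1/29110) - 36813*8/17) = 1/(9216*(1/29110) - 294504/17) = 1/(4608/14555 - 294504/17) = 1/(-4286427384/247435) = -247435/4286427384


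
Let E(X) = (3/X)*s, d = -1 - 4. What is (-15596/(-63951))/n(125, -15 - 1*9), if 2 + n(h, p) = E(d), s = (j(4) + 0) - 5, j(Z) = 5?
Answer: -7798/63951 ≈ -0.12194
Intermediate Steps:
s = 0 (s = (5 + 0) - 5 = 5 - 5 = 0)
d = -5
E(X) = 0 (E(X) = (3/X)*0 = 0)
n(h, p) = -2 (n(h, p) = -2 + 0 = -2)
(-15596/(-63951))/n(125, -15 - 1*9) = -15596/(-63951)/(-2) = -15596*(-1/63951)*(-1/2) = (15596/63951)*(-1/2) = -7798/63951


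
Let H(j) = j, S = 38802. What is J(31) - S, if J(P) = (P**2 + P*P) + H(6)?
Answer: -36874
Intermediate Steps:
J(P) = 6 + 2*P**2 (J(P) = (P**2 + P*P) + 6 = (P**2 + P**2) + 6 = 2*P**2 + 6 = 6 + 2*P**2)
J(31) - S = (6 + 2*31**2) - 1*38802 = (6 + 2*961) - 38802 = (6 + 1922) - 38802 = 1928 - 38802 = -36874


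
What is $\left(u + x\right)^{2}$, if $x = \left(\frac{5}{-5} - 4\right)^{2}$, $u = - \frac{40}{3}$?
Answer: $\frac{1225}{9} \approx 136.11$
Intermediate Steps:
$u = - \frac{40}{3}$ ($u = \left(-40\right) \frac{1}{3} = - \frac{40}{3} \approx -13.333$)
$x = 25$ ($x = \left(5 \left(- \frac{1}{5}\right) - 4\right)^{2} = \left(-1 - 4\right)^{2} = \left(-5\right)^{2} = 25$)
$\left(u + x\right)^{2} = \left(- \frac{40}{3} + 25\right)^{2} = \left(\frac{35}{3}\right)^{2} = \frac{1225}{9}$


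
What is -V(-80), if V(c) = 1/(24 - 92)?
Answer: 1/68 ≈ 0.014706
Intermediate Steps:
V(c) = -1/68 (V(c) = 1/(-68) = -1/68)
-V(-80) = -1*(-1/68) = 1/68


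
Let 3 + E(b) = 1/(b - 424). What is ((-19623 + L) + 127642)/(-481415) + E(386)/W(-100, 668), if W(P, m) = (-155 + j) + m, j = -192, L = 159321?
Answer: -663275209/1174460034 ≈ -0.56475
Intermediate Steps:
W(P, m) = -347 + m (W(P, m) = (-155 - 192) + m = -347 + m)
E(b) = -3 + 1/(-424 + b) (E(b) = -3 + 1/(b - 424) = -3 + 1/(-424 + b))
((-19623 + L) + 127642)/(-481415) + E(386)/W(-100, 668) = ((-19623 + 159321) + 127642)/(-481415) + ((1273 - 3*386)/(-424 + 386))/(-347 + 668) = (139698 + 127642)*(-1/481415) + ((1273 - 1158)/(-38))/321 = 267340*(-1/481415) - 1/38*115*(1/321) = -53468/96283 - 115/38*1/321 = -53468/96283 - 115/12198 = -663275209/1174460034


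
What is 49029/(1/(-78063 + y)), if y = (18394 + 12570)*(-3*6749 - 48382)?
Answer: -104191842617151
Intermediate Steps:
y = -2125028356 (y = 30964*(-20247 - 48382) = 30964*(-68629) = -2125028356)
49029/(1/(-78063 + y)) = 49029/(1/(-78063 - 2125028356)) = 49029/(1/(-2125106419)) = 49029/(-1/2125106419) = 49029*(-2125106419) = -104191842617151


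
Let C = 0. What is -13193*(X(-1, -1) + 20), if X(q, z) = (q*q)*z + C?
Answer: -250667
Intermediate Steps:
X(q, z) = z*q**2 (X(q, z) = (q*q)*z + 0 = q**2*z + 0 = z*q**2 + 0 = z*q**2)
-13193*(X(-1, -1) + 20) = -13193*(-1*(-1)**2 + 20) = -13193*(-1*1 + 20) = -13193*(-1 + 20) = -13193*19 = -250667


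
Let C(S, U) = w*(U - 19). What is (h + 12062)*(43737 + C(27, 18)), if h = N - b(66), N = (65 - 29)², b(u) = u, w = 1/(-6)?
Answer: 1744063258/3 ≈ 5.8135e+8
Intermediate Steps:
w = -⅙ ≈ -0.16667
N = 1296 (N = 36² = 1296)
C(S, U) = 19/6 - U/6 (C(S, U) = -(U - 19)/6 = -(-19 + U)/6 = 19/6 - U/6)
h = 1230 (h = 1296 - 1*66 = 1296 - 66 = 1230)
(h + 12062)*(43737 + C(27, 18)) = (1230 + 12062)*(43737 + (19/6 - ⅙*18)) = 13292*(43737 + (19/6 - 3)) = 13292*(43737 + ⅙) = 13292*(262423/6) = 1744063258/3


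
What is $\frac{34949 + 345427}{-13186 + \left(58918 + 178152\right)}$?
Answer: $\frac{1174}{691} \approx 1.699$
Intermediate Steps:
$\frac{34949 + 345427}{-13186 + \left(58918 + 178152\right)} = \frac{380376}{-13186 + 237070} = \frac{380376}{223884} = 380376 \cdot \frac{1}{223884} = \frac{1174}{691}$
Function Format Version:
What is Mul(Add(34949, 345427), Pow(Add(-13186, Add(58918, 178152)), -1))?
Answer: Rational(1174, 691) ≈ 1.6990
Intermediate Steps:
Mul(Add(34949, 345427), Pow(Add(-13186, Add(58918, 178152)), -1)) = Mul(380376, Pow(Add(-13186, 237070), -1)) = Mul(380376, Pow(223884, -1)) = Mul(380376, Rational(1, 223884)) = Rational(1174, 691)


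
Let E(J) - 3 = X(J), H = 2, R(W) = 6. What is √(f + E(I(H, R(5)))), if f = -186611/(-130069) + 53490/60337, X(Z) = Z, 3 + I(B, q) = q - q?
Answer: √142966047802556136401/7847973253 ≈ 1.5236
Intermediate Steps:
I(B, q) = -3 (I(B, q) = -3 + (q - q) = -3 + 0 = -3)
f = 18216938717/7847973253 (f = -186611*(-1/130069) + 53490*(1/60337) = 186611/130069 + 53490/60337 = 18216938717/7847973253 ≈ 2.3212)
E(J) = 3 + J
√(f + E(I(H, R(5)))) = √(18216938717/7847973253 + (3 - 3)) = √(18216938717/7847973253 + 0) = √(18216938717/7847973253) = √142966047802556136401/7847973253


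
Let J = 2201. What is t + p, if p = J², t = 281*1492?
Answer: 5263653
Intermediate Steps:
t = 419252
p = 4844401 (p = 2201² = 4844401)
t + p = 419252 + 4844401 = 5263653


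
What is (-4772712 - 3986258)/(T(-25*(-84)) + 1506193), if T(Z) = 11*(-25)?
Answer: -4379485/752959 ≈ -5.8164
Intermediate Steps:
T(Z) = -275
(-4772712 - 3986258)/(T(-25*(-84)) + 1506193) = (-4772712 - 3986258)/(-275 + 1506193) = -8758970/1505918 = -8758970*1/1505918 = -4379485/752959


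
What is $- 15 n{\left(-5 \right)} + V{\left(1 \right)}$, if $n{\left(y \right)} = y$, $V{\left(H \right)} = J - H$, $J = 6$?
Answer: $80$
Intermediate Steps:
$V{\left(H \right)} = 6 - H$
$- 15 n{\left(-5 \right)} + V{\left(1 \right)} = \left(-15\right) \left(-5\right) + \left(6 - 1\right) = 75 + \left(6 - 1\right) = 75 + 5 = 80$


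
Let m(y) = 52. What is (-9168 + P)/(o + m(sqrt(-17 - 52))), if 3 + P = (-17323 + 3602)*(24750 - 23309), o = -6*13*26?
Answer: 4945283/494 ≈ 10011.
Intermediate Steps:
o = -2028 (o = -78*26 = -2028)
P = -19771964 (P = -3 + (-17323 + 3602)*(24750 - 23309) = -3 - 13721*1441 = -3 - 19771961 = -19771964)
(-9168 + P)/(o + m(sqrt(-17 - 52))) = (-9168 - 19771964)/(-2028 + 52) = -19781132/(-1976) = -19781132*(-1/1976) = 4945283/494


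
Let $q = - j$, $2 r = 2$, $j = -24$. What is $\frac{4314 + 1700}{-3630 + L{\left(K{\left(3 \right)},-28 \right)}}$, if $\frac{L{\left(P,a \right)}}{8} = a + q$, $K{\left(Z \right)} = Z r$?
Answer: $- \frac{3007}{1831} \approx -1.6423$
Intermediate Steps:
$r = 1$ ($r = \frac{1}{2} \cdot 2 = 1$)
$K{\left(Z \right)} = Z$ ($K{\left(Z \right)} = Z 1 = Z$)
$q = 24$ ($q = \left(-1\right) \left(-24\right) = 24$)
$L{\left(P,a \right)} = 192 + 8 a$ ($L{\left(P,a \right)} = 8 \left(a + 24\right) = 8 \left(24 + a\right) = 192 + 8 a$)
$\frac{4314 + 1700}{-3630 + L{\left(K{\left(3 \right)},-28 \right)}} = \frac{4314 + 1700}{-3630 + \left(192 + 8 \left(-28\right)\right)} = \frac{6014}{-3630 + \left(192 - 224\right)} = \frac{6014}{-3630 - 32} = \frac{6014}{-3662} = 6014 \left(- \frac{1}{3662}\right) = - \frac{3007}{1831}$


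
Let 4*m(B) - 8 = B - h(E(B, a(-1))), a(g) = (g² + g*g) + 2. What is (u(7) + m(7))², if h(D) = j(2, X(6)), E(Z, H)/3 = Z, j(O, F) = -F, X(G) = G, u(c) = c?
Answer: 2401/16 ≈ 150.06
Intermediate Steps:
a(g) = 2 + 2*g² (a(g) = (g² + g²) + 2 = 2*g² + 2 = 2 + 2*g²)
E(Z, H) = 3*Z
h(D) = -6 (h(D) = -1*6 = -6)
m(B) = 7/2 + B/4 (m(B) = 2 + (B - 1*(-6))/4 = 2 + (B + 6)/4 = 2 + (6 + B)/4 = 2 + (3/2 + B/4) = 7/2 + B/4)
(u(7) + m(7))² = (7 + (7/2 + (¼)*7))² = (7 + (7/2 + 7/4))² = (7 + 21/4)² = (49/4)² = 2401/16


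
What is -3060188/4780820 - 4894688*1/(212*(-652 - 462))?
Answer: 708684493893/35283646805 ≈ 20.085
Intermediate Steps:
-3060188/4780820 - 4894688*1/(212*(-652 - 462)) = -3060188*1/4780820 - 4894688/(212*(-1114)) = -765047/1195205 - 4894688/(-236168) = -765047/1195205 - 4894688*(-1/236168) = -765047/1195205 + 611836/29521 = 708684493893/35283646805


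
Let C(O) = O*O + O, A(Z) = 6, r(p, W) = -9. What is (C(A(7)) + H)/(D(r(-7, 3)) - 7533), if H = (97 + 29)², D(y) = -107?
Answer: -7959/3820 ≈ -2.0835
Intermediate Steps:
H = 15876 (H = 126² = 15876)
C(O) = O + O² (C(O) = O² + O = O + O²)
(C(A(7)) + H)/(D(r(-7, 3)) - 7533) = (6*(1 + 6) + 15876)/(-107 - 7533) = (6*7 + 15876)/(-7640) = (42 + 15876)*(-1/7640) = 15918*(-1/7640) = -7959/3820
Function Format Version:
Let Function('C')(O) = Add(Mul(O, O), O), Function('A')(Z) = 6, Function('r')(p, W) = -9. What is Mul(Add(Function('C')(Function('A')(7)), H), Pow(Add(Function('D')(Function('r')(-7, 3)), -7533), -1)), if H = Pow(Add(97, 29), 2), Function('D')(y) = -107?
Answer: Rational(-7959, 3820) ≈ -2.0835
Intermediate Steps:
H = 15876 (H = Pow(126, 2) = 15876)
Function('C')(O) = Add(O, Pow(O, 2)) (Function('C')(O) = Add(Pow(O, 2), O) = Add(O, Pow(O, 2)))
Mul(Add(Function('C')(Function('A')(7)), H), Pow(Add(Function('D')(Function('r')(-7, 3)), -7533), -1)) = Mul(Add(Mul(6, Add(1, 6)), 15876), Pow(Add(-107, -7533), -1)) = Mul(Add(Mul(6, 7), 15876), Pow(-7640, -1)) = Mul(Add(42, 15876), Rational(-1, 7640)) = Mul(15918, Rational(-1, 7640)) = Rational(-7959, 3820)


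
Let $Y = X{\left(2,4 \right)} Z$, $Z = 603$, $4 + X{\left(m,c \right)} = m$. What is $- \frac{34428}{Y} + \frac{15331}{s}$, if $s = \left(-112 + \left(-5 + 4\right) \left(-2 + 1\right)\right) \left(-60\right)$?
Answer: $\frac{13765537}{446220} \approx 30.849$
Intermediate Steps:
$X{\left(m,c \right)} = -4 + m$
$s = 6660$ ($s = \left(-112 - -1\right) \left(-60\right) = \left(-112 + 1\right) \left(-60\right) = \left(-111\right) \left(-60\right) = 6660$)
$Y = -1206$ ($Y = \left(-4 + 2\right) 603 = \left(-2\right) 603 = -1206$)
$- \frac{34428}{Y} + \frac{15331}{s} = - \frac{34428}{-1206} + \frac{15331}{6660} = \left(-34428\right) \left(- \frac{1}{1206}\right) + 15331 \cdot \frac{1}{6660} = \frac{5738}{201} + \frac{15331}{6660} = \frac{13765537}{446220}$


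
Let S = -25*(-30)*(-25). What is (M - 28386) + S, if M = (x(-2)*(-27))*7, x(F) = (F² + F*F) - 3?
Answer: -48081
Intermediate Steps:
S = -18750 (S = 750*(-25) = -18750)
x(F) = -3 + 2*F² (x(F) = (F² + F²) - 3 = 2*F² - 3 = -3 + 2*F²)
M = -945 (M = ((-3 + 2*(-2)²)*(-27))*7 = ((-3 + 2*4)*(-27))*7 = ((-3 + 8)*(-27))*7 = (5*(-27))*7 = -135*7 = -945)
(M - 28386) + S = (-945 - 28386) - 18750 = -29331 - 18750 = -48081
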